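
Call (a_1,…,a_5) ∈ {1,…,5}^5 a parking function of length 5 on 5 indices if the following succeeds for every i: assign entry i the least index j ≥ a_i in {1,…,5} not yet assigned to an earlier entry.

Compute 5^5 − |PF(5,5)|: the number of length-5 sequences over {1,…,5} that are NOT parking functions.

|PF| = 1·6^4 = 1 · 1296 = 1296
Example (4,5,5,5,1) → sorted (1,4,5,5,5): b_2=4>2, not a PF.
5^5 − 1296 = 3125 − 1296 = 1829

1829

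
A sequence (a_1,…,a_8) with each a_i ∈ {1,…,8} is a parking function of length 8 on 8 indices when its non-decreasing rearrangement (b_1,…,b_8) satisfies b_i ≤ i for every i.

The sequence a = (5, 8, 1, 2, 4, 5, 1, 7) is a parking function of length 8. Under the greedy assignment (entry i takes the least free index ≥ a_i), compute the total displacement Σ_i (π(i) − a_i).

Σπ = 8·9/2 = 36 (π permutes [8]); Σa = 5+8+1+2+4+5+1+7 = 33; disp = 36−33 = 3.

3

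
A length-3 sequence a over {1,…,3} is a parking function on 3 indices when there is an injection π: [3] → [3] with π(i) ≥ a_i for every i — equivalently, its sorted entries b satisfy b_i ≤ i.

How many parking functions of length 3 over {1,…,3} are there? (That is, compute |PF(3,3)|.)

#PF = 1·4^2 = 1 · 16 = 16 (Konheim–Weiss)
E.g. (1,3,1) → sorted (1,1,3): b_i ≤ i ∀i, a PF.

16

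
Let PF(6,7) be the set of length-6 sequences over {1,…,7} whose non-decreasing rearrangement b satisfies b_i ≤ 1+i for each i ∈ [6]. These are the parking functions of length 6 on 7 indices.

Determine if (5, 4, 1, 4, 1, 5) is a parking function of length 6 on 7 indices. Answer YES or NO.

Order a: b = (1, 1, 4, 4, 5, 5).
  b_1=1 ≤ 2
  b_2=1 ≤ 3
  b_3=4 ≤ 4
  b_4=4 ≤ 5
  b_5=5 ≤ 6
  b_6=5 ≤ 7
All bounds hold ⇒ YES

YES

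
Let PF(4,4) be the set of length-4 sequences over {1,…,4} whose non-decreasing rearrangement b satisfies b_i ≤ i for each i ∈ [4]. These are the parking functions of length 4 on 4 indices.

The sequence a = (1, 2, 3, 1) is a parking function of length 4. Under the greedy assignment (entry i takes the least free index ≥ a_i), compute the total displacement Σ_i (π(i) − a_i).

3

Σπ(i) = 1+…+4 = 10; Σa = 1+2+3+1 = 7; disp = 10−7 = 3.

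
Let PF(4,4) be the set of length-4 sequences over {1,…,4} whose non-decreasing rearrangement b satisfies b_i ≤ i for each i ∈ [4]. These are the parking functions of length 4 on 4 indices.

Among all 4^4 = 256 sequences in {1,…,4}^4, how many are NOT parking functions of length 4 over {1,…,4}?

|PF| = 1·5^3 = 1 · 125 = 125 (Pollak)
Check (4,3,4,1) → sorted (1,3,4,4): b_2=3>2, not a PF.
So 256 − 125 = 131 fail.

131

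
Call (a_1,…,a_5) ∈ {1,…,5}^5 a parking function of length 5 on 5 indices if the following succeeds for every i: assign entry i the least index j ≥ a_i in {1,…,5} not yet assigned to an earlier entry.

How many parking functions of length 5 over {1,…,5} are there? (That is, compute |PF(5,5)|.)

|PF(5,5)| = (5−5+1)·(5+1)^(5−1) = 1 · 1296 = 1296 [KW]
E.g. (1,4,1,4,2) → sorted (1,1,2,4,4): b_i ≤ i ∀i, a PF.

1296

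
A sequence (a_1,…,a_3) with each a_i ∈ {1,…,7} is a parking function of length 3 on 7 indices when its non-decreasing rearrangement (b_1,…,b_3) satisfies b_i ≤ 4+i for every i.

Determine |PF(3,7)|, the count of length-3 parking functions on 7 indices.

|PF| = 5·8^2 = 5·64 = 320 (Konheim–Weiss)
E.g. (4,7,3) → sorted (3,4,7): b_i ≤ 4+i ∀i, a PF.

320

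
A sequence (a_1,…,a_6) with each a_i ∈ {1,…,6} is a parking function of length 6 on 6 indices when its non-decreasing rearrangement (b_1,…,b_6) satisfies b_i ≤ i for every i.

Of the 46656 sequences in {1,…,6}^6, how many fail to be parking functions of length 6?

|PF(6,6)| = 1·7^5 = 1·16807 = 16807 (Pollak)
Example (4,3,4,3,6,3) → sorted (3,3,3,4,4,6): b_1=3>1, not a PF.
6^6 − 16807 = 46656 − 16807 = 29849

29849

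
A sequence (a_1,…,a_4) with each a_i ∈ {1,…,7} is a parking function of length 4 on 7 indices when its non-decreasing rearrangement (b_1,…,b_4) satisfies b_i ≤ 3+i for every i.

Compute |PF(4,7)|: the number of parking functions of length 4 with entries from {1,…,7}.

|PF(4,7)| = (7−4+1)·(7+1)^(4−1) = 4×512 = 2048 (Konheim–Weiss)
Check (3,4,1,4) → sorted (1,3,4,4): b_i ≤ 3+i ∀i, a PF.

2048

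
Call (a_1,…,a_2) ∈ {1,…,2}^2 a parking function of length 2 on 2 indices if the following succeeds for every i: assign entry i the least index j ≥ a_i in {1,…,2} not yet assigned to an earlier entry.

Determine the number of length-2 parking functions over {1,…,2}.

#PF = 1·3^1 = 1 · 3 = 3 (Pollak)
Example (1,1) → sorted (1,1): b_i ≤ i ∀i, a PF.

3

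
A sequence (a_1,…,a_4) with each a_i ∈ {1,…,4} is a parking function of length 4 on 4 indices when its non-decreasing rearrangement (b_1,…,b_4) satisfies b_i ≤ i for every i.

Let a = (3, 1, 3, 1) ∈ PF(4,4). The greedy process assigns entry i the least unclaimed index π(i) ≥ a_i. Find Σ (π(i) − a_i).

2

Σπ = 4·5/2 = 10 (π permutes [4]); Σa = 3+1+3+1 = 8; disp = 10−8 = 2.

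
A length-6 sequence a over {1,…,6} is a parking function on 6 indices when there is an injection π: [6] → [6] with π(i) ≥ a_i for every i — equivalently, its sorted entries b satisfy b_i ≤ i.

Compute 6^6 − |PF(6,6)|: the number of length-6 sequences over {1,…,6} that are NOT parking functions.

|PF| = (6−6+1)·(6+1)^(6−1) = 1 · 16807 = 16807 (Konheim–Weiss)
Check (3,5,5,5,4,4) → sorted (3,4,4,5,5,5): b_1=3>1, not a PF.
Total 46656; non-PF = 46656−16807 = 29849

29849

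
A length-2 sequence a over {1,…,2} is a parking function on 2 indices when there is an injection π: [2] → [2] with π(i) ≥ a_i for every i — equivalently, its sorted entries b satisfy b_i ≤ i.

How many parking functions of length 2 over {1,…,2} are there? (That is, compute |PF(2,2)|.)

|PF| = 1·3^1 = 1×3 = 3
Check (2,1) → sorted (1,2): b_i ≤ i ∀i, a PF.

3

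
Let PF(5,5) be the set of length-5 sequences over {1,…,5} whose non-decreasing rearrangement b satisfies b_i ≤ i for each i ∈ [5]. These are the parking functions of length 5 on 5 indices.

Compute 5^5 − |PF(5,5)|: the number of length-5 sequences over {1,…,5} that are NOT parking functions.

1829

#PF = (6−5)·6^(5−1) = 1×1296 = 1296
Check (3,2,2,2,3) → sorted (2,2,2,3,3): b_1=2>1, not a PF.
5^5 − 1296 = 3125 − 1296 = 1829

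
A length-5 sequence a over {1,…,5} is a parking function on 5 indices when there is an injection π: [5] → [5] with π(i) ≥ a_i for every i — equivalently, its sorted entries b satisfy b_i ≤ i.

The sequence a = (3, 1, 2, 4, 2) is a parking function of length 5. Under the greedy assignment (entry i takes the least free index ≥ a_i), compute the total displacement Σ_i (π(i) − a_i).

Σπ(i) = 1+…+5 = 15; Σa = 3+1+2+4+2 = 12; disp = 15−12 = 3.

3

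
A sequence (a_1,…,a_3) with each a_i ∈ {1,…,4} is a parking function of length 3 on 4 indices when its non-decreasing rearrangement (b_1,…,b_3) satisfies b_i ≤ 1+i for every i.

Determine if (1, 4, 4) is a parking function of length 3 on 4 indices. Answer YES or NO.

Rearranged: b = (1, 4, 4).
  b_1=1 ≤ 2
  b_2=4 > 3
  fails at i=2 ⇒ NO

NO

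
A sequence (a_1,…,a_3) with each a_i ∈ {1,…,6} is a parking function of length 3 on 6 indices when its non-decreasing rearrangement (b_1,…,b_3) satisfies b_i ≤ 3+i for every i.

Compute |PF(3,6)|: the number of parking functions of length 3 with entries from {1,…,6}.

|PF| = (6−3+1)·(6+1)^(3−1) = 4·49 = 196 [KW]
Example (5,4,2) → sorted (2,4,5): b_i ≤ 3+i ∀i, a PF.

196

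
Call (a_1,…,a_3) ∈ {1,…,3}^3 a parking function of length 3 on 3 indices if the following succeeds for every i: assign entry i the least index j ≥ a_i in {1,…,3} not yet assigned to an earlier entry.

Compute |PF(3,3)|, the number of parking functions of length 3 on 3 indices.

|PF| = (3−3+1)·(3+1)^(3−1) = 1 · 16 = 16
Example (3,1,2) → sorted (1,2,3): b_i ≤ i ∀i, a PF.

16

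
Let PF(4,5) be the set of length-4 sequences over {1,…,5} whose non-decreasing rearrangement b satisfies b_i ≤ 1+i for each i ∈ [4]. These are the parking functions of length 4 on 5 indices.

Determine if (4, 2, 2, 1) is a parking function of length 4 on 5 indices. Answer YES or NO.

YES

Sorted: b = (1, 2, 2, 4).
  b_1=1 ≤ 2
  b_2=2 ≤ 3
  b_3=2 ≤ 4
  b_4=4 ≤ 5
All bounds hold ⇒ YES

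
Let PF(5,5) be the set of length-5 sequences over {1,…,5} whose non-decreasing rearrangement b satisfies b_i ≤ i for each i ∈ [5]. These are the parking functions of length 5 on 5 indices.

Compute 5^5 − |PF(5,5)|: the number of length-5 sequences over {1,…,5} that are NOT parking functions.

1829

Count = 1·6^4 = 1·1296 = 1296 [KW]
Check (5,2,5,5,2) → sorted (2,2,5,5,5): b_1=2>1, not a PF.
Total 3125; non-PF = 3125−1296 = 1829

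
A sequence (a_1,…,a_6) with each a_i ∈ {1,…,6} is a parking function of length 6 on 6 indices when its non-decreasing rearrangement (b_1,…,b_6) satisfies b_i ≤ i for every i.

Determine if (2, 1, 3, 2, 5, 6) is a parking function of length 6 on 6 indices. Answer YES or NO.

Rearranged: b = (1, 2, 2, 3, 5, 6).
  b_1=1 ≤ 1
  b_2=2 ≤ 2
  b_3=2 ≤ 3
  b_4=3 ≤ 4
  b_5=5 ≤ 5
  b_6=6 ≤ 6
All bounds hold ⇒ YES

YES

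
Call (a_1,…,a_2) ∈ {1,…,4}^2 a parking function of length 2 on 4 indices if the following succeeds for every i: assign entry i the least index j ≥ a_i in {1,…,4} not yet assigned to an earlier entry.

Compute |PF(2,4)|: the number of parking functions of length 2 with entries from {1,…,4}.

|PF(2,4)| = (4+1−2)·(4+1)^{2−1} = 3×5 = 15
E.g. (1,2) → sorted (1,2): b_i ≤ 2+i ∀i, a PF.

15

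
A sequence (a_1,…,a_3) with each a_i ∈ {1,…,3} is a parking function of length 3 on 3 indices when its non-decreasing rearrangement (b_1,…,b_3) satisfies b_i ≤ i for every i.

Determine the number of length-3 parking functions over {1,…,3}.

16

|PF| = (3+1−3)·(3+1)^{3−1} = 1×16 = 16
Check (1,3,1) → sorted (1,1,3): b_i ≤ i ∀i, a PF.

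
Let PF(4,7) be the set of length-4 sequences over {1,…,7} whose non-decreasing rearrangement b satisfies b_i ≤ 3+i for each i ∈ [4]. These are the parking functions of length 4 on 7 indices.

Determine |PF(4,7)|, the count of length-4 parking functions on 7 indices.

2048

#PF = (7−4+1)·(7+1)^(4−1) = 4×512 = 2048 (Pollak)
Example (4,5,3,7) → sorted (3,4,5,7): b_i ≤ 3+i ∀i, a PF.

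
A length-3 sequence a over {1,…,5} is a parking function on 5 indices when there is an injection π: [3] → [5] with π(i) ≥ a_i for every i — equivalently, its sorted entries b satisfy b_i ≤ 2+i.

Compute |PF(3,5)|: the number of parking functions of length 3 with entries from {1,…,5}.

#PF = (6−3)·6^(3−1) = 3 · 36 = 108 (Pollak)
Check (3,1,4) → sorted (1,3,4): b_i ≤ 2+i ∀i, a PF.

108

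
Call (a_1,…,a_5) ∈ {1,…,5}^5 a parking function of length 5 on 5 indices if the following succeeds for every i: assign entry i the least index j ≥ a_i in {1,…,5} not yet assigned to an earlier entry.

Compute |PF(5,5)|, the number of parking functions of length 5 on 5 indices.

|PF(5,5)| = (5−5+1)·(5+1)^(5−1) = 1 · 1296 = 1296 [KW]
Check (4,2,2,1,2) → sorted (1,2,2,2,4): b_i ≤ i ∀i, a PF.

1296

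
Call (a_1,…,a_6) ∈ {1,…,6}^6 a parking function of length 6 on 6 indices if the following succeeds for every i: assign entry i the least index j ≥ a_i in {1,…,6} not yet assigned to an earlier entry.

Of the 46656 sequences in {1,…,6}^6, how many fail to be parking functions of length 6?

|PF(6,6)| = (7−6)·7^(6−1) = 1·16807 = 16807
Check (5,6,5,4,5,6) → sorted (4,5,5,5,6,6): b_1=4>1, not a PF.
So 46656 − 16807 = 29849 fail.

29849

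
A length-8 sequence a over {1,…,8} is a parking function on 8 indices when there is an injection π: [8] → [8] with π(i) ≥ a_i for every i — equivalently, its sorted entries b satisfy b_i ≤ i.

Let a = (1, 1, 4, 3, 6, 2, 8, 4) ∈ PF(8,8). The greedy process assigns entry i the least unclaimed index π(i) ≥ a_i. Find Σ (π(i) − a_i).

7

Σπ = 36 ({1..8} each once); Σa = 1+1+4+3+6+2+8+4 = 29; disp = 36−29 = 7.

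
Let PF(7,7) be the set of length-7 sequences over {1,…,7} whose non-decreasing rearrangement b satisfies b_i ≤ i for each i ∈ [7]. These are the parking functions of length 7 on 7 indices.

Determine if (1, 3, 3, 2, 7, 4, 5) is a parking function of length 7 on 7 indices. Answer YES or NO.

Sorted: b = (1, 2, 3, 3, 4, 5, 7).
  b_1=1 ≤ 1
  b_2=2 ≤ 2
  b_3=3 ≤ 3
  b_4=3 ≤ 4
  b_5=4 ≤ 5
  b_6=5 ≤ 6
  b_7=7 ≤ 7
All bounds hold ⇒ YES

YES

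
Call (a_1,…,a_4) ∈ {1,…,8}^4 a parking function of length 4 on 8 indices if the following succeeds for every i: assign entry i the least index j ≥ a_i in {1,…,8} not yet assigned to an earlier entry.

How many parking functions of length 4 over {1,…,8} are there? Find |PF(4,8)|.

3645

|PF| = (8+1−4)·(8+1)^{4−1} = 5×729 = 3645 (Pollak)
Check (1,6,6,3) → sorted (1,3,6,6): b_i ≤ 4+i ∀i, a PF.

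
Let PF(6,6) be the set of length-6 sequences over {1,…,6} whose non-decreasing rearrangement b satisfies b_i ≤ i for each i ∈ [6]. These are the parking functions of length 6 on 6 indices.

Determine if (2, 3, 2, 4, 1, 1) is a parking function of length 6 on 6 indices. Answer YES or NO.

YES

Order a: b = (1, 1, 2, 2, 3, 4).
  b_1=1 ≤ 1
  b_2=1 ≤ 2
  b_3=2 ≤ 3
  b_4=2 ≤ 4
  b_5=3 ≤ 5
  b_6=4 ≤ 6
All bounds hold ⇒ YES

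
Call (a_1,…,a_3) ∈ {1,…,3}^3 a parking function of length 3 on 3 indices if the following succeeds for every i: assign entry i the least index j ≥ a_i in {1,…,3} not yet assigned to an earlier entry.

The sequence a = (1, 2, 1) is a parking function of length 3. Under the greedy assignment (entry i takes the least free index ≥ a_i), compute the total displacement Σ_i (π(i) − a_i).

Σπ = 6 ({1..3} each once); Σa = 1+2+1 = 4; disp = 6−4 = 2.

2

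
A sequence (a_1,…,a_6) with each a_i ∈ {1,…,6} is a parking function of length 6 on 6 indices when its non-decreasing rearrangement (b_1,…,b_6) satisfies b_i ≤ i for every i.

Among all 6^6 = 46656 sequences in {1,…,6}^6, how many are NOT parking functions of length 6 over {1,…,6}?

29849

|PF| = 1·7^5 = 1 · 16807 = 16807 (Konheim–Weiss)
Example (1,3,2,6,6,6) → sorted (1,2,3,6,6,6): b_4=6>4, not a PF.
6^6 − 16807 = 46656 − 16807 = 29849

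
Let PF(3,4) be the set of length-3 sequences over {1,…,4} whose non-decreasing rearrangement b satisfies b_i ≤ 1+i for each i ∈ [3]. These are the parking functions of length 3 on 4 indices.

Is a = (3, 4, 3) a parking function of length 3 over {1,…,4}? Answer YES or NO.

NO

Rearranged: b = (3, 3, 4).
  b_1=3 > 2
  fails at i=1 ⇒ NO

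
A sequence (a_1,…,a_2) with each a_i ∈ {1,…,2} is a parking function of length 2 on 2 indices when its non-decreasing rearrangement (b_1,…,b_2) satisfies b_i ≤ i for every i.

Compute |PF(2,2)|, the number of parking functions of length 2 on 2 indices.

#PF = (3−2)·3^(2−1) = 1 · 3 = 3 [KW]
One tuple (2,1) → sorted (1,2): b_i ≤ i ∀i, a PF.

3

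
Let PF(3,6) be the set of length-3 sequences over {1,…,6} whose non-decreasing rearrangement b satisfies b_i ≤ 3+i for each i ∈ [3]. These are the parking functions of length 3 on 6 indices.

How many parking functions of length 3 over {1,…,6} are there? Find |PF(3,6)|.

|PF(3,6)| = (6−3+1)·(6+1)^(3−1) = 4·49 = 196 [KW]
Check (2,6,2) → sorted (2,2,6): b_i ≤ 3+i ∀i, a PF.

196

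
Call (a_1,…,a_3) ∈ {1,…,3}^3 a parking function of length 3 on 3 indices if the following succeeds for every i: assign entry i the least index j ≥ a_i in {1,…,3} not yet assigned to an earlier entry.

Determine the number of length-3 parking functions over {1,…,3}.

16

Count = (4−3)·4^(3−1) = 1×16 = 16 (Pollak)
One tuple (1,3,2) → sorted (1,2,3): b_i ≤ i ∀i, a PF.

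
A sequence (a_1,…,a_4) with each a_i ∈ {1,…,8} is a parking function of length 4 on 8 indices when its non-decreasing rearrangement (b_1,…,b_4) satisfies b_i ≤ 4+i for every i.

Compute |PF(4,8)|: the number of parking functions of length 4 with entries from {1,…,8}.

Count = 5·9^3 = 5 · 729 = 3645 (Pollak)
Check (4,3,5,7) → sorted (3,4,5,7): b_i ≤ 4+i ∀i, a PF.

3645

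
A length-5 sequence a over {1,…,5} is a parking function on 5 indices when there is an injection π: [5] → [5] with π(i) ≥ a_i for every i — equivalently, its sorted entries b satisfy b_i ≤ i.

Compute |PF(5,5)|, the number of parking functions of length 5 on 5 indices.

1296

#PF = (6−5)·6^(5−1) = 1·1296 = 1296 (Pollak)
E.g. (1,3,4,3,2) → sorted (1,2,3,3,4): b_i ≤ i ∀i, a PF.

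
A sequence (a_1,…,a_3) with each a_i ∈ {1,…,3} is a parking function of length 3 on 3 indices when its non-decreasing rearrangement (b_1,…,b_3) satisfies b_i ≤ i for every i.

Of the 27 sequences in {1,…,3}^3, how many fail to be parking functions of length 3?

|PF| = (4−3)·4^(3−1) = 1·16 = 16 [KW]
E.g. (2,3,3) → sorted (2,3,3): b_1=2>1, not a PF.
So 27 − 16 = 11 fail.

11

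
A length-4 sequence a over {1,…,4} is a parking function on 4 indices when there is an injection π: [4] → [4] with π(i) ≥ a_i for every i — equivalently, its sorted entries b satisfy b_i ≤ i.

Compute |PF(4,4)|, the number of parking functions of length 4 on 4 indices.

125

|PF| = 1·5^3 = 1·125 = 125 (Konheim–Weiss)
Check (1,2,1,3) → sorted (1,1,2,3): b_i ≤ i ∀i, a PF.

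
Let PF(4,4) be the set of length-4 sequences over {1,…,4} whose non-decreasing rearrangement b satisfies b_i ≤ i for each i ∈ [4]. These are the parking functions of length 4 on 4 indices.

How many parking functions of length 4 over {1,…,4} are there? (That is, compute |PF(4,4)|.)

125

|PF| = (4+1−4)·(4+1)^{4−1} = 1×125 = 125
E.g. (1,1,3,3) → sorted (1,1,3,3): b_i ≤ i ∀i, a PF.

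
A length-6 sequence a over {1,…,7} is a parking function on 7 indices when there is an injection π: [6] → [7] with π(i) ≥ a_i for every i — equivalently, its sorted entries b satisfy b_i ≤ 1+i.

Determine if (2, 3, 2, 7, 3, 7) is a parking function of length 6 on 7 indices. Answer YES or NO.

NO

Sorted: b = (2, 2, 3, 3, 7, 7).
  b_1=2 ≤ 2
  b_2=2 ≤ 3
  b_3=3 ≤ 4
  b_4=3 ≤ 5
  b_5=7 > 6
  fails at i=5 ⇒ NO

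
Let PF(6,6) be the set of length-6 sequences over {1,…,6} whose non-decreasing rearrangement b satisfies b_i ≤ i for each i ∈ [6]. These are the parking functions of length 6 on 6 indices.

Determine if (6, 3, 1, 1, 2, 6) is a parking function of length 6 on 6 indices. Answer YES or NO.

NO

Sorted: b = (1, 1, 2, 3, 6, 6).
  b_1=1 ≤ 1
  b_2=1 ≤ 2
  b_3=2 ≤ 3
  b_4=3 ≤ 4
  b_5=6 > 5
  fails at i=5 ⇒ NO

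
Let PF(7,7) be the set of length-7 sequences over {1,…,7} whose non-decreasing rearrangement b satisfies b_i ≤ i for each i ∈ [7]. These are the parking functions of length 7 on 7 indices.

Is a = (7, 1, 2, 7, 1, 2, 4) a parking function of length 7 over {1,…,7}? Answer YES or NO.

Sorted: b = (1, 1, 2, 2, 4, 7, 7).
  b_1=1 ≤ 1
  b_2=1 ≤ 2
  b_3=2 ≤ 3
  b_4=2 ≤ 4
  b_5=4 ≤ 5
  b_6=7 > 6
  fails at i=6 ⇒ NO

NO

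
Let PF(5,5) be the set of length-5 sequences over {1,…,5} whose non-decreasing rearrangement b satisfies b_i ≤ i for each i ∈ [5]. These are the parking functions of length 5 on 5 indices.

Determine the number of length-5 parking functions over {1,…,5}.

#PF = (6−5)·6^(5−1) = 1 · 1296 = 1296 [KW]
Example (4,1,3,3,2) → sorted (1,2,3,3,4): b_i ≤ i ∀i, a PF.

1296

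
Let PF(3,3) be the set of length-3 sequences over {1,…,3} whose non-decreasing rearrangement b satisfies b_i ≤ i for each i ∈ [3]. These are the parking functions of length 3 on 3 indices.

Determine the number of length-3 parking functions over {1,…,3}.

#PF = (4−3)·4^(3−1) = 1 · 16 = 16 (Konheim–Weiss)
Example (2,1,3) → sorted (1,2,3): b_i ≤ i ∀i, a PF.

16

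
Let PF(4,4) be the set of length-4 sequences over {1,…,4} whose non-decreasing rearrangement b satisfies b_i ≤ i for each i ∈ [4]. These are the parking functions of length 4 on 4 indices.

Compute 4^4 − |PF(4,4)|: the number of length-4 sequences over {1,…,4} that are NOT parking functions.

131

|PF(4,4)| = 1·5^3 = 1 · 125 = 125
E.g. (4,4,4,2) → sorted (2,4,4,4): b_1=2>1, not a PF.
4^4 − 125 = 256 − 125 = 131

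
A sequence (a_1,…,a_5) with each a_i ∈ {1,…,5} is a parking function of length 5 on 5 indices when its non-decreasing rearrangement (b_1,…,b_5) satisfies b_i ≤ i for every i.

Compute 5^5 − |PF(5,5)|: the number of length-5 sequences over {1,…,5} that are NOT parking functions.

|PF| = (5+1−5)·(5+1)^{5−1} = 1×1296 = 1296 (Konheim–Weiss)
Example (5,5,2,1,5) → sorted (1,2,5,5,5): b_3=5>3, not a PF.
5^5 − 1296 = 3125 − 1296 = 1829

1829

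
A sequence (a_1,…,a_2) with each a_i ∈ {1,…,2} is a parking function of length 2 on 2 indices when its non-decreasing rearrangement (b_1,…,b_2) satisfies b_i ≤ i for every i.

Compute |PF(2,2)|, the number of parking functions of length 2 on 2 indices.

|PF(2,2)| = (3−2)·3^(2−1) = 1 · 3 = 3
One tuple (2,1) → sorted (1,2): b_i ≤ i ∀i, a PF.

3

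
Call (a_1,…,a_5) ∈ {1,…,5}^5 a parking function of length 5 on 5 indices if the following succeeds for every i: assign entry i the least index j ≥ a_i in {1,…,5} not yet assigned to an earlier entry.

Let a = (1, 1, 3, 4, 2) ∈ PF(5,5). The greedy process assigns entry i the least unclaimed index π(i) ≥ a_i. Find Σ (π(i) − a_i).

4

Σπ = 5·6/2 = 15 (π permutes [5]); Σa = 1+1+3+4+2 = 11; disp = 15−11 = 4.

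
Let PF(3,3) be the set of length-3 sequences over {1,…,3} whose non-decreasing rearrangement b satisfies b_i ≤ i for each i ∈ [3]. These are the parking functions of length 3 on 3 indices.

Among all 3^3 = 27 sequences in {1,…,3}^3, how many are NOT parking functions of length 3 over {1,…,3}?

11

|PF| = (3−3+1)·(3+1)^(3−1) = 1×16 = 16 (Konheim–Weiss)
Example (3,3,3) → sorted (3,3,3): b_1=3>1, not a PF.
3^3 − 16 = 27 − 16 = 11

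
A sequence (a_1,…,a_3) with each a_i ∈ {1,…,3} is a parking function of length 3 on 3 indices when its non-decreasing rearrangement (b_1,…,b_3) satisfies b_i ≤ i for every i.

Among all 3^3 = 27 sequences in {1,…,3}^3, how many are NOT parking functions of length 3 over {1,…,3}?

|PF| = 1·4^2 = 1 · 16 = 16 (Konheim–Weiss)
One tuple (2,3,2) → sorted (2,2,3): b_1=2>1, not a PF.
So 27 − 16 = 11 fail.

11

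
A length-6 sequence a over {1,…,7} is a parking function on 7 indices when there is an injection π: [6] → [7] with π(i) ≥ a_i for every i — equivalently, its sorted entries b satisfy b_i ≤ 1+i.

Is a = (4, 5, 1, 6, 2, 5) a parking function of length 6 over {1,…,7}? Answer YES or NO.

YES

Order a: b = (1, 2, 4, 5, 5, 6).
  b_1=1 ≤ 2
  b_2=2 ≤ 3
  b_3=4 ≤ 4
  b_4=5 ≤ 5
  b_5=5 ≤ 6
  b_6=6 ≤ 7
All bounds hold ⇒ YES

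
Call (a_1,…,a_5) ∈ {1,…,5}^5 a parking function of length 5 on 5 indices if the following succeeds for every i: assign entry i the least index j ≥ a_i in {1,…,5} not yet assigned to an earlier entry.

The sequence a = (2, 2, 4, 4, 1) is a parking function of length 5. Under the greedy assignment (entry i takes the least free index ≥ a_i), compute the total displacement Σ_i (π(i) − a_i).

2

Σπ(i) = 1+…+5 = 15; Σa = 2+2+4+4+1 = 13; disp = 15−13 = 2.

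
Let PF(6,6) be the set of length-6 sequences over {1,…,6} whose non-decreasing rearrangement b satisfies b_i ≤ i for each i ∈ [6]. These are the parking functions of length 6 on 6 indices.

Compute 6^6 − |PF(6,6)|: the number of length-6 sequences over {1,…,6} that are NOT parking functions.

29849

Count = 1·7^5 = 1×16807 = 16807 (Pollak)
Example (5,6,5,6,4,1) → sorted (1,4,5,5,6,6): b_2=4>2, not a PF.
Total 46656; non-PF = 46656−16807 = 29849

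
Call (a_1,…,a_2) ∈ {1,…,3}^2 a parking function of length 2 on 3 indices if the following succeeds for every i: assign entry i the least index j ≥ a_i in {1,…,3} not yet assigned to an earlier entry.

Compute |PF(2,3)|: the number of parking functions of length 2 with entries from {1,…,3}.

|PF(2,3)| = (3+1−2)·(3+1)^{2−1} = 2×4 = 8
Example (1,3) → sorted (1,3): b_i ≤ 1+i ∀i, a PF.

8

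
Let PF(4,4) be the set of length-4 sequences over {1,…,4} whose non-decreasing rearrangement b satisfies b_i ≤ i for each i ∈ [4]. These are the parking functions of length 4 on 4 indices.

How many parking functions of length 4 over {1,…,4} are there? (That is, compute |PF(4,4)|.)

125

|PF(4,4)| = 1·5^3 = 1·125 = 125 [KW]
Example (1,2,1,3) → sorted (1,1,2,3): b_i ≤ i ∀i, a PF.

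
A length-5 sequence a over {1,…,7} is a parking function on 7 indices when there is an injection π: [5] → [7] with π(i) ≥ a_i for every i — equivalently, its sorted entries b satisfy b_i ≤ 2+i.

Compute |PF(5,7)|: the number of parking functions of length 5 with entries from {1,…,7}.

Count = 3·8^4 = 3·4096 = 12288 (Pollak)
Check (2,1,4,5,7) → sorted (1,2,4,5,7): b_i ≤ 2+i ∀i, a PF.

12288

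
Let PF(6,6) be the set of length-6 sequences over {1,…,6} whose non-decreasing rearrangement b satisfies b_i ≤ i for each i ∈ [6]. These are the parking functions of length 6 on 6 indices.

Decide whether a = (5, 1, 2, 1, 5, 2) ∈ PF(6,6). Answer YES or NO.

Rearranged: b = (1, 1, 2, 2, 5, 5).
  b_1=1 ≤ 1
  b_2=1 ≤ 2
  b_3=2 ≤ 3
  b_4=2 ≤ 4
  b_5=5 ≤ 5
  b_6=5 ≤ 6
All bounds hold ⇒ YES

YES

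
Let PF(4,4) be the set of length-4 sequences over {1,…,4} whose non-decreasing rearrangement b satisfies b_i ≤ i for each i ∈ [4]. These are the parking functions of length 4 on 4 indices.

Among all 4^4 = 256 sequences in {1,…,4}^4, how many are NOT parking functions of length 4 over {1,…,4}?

Count = (4+1−4)·(4+1)^{4−1} = 1 · 125 = 125 [KW]
Check (4,4,4,4) → sorted (4,4,4,4): b_1=4>1, not a PF.
So 256 − 125 = 131 fail.

131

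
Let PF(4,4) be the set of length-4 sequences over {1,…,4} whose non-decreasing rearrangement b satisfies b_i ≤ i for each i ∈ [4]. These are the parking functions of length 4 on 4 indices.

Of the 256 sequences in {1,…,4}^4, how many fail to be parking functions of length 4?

|PF(4,4)| = (4+1−4)·(4+1)^{4−1} = 1·125 = 125 (Pollak)
One tuple (2,2,4,2) → sorted (2,2,2,4): b_1=2>1, not a PF.
So 256 − 125 = 131 fail.

131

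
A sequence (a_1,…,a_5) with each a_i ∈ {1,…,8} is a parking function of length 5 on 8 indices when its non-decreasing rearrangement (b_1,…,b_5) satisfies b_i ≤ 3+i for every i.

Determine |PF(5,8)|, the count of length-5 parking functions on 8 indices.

26244

Count = 4·9^4 = 4×6561 = 26244 (Pollak)
Example (6,1,5,3,3) → sorted (1,3,3,5,6): b_i ≤ 3+i ∀i, a PF.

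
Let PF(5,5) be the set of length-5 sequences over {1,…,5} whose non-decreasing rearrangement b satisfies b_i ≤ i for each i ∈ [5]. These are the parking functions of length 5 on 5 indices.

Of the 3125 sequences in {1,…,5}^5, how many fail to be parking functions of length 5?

|PF(5,5)| = (5−5+1)·(5+1)^(5−1) = 1·1296 = 1296 (Pollak)
E.g. (5,4,5,4,1) → sorted (1,4,4,5,5): b_2=4>2, not a PF.
Total 3125; non-PF = 3125−1296 = 1829

1829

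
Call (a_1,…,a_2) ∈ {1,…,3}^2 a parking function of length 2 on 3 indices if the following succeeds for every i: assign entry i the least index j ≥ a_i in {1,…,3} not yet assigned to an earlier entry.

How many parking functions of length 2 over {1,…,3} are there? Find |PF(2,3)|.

8

|PF(2,3)| = (3−2+1)·(3+1)^(2−1) = 2×4 = 8 (Konheim–Weiss)
Example (1,1) → sorted (1,1): b_i ≤ 1+i ∀i, a PF.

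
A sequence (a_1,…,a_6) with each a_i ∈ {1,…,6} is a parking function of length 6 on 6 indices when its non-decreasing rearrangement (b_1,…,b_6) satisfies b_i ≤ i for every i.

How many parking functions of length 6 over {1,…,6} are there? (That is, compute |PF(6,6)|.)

16807

#PF = (6−6+1)·(6+1)^(6−1) = 1×16807 = 16807 (Pollak)
Example (4,5,1,1,3,1) → sorted (1,1,1,3,4,5): b_i ≤ i ∀i, a PF.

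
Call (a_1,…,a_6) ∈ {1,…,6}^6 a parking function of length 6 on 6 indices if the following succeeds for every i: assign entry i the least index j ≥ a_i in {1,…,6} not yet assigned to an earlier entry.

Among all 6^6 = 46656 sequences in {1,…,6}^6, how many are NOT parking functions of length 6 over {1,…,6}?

Count = (6−6+1)·(6+1)^(6−1) = 1×16807 = 16807 (Pollak)
Example (6,6,5,3,4,2) → sorted (2,3,4,5,6,6): b_1=2>1, not a PF.
So 46656 − 16807 = 29849 fail.

29849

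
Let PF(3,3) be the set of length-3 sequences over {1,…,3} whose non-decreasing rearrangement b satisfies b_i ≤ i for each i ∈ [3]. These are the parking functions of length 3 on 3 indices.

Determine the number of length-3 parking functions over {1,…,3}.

|PF(3,3)| = (4−3)·4^(3−1) = 1 · 16 = 16 (Pollak)
One tuple (1,2,2) → sorted (1,2,2): b_i ≤ i ∀i, a PF.

16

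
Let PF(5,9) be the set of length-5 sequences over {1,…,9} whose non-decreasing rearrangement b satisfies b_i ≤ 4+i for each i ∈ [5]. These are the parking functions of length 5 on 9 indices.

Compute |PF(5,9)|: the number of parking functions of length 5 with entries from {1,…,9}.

|PF| = (10−5)·10^(5−1) = 5·10000 = 50000
Check (9,4,6,2,3) → sorted (2,3,4,6,9): b_i ≤ 4+i ∀i, a PF.

50000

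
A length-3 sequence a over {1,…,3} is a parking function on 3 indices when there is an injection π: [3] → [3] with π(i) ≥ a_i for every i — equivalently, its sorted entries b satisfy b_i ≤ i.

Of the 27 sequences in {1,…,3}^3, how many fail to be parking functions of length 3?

|PF(3,3)| = (4−3)·4^(3−1) = 1·16 = 16 (Pollak)
Check (3,3,3) → sorted (3,3,3): b_1=3>1, not a PF.
So 27 − 16 = 11 fail.

11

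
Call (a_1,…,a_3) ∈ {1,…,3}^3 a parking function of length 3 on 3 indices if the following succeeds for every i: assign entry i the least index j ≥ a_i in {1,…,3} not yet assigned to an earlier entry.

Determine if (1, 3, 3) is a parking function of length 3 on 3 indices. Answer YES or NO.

NO

Sorted: b = (1, 3, 3).
  b_1=1 ≤ 1
  b_2=3 > 2
  fails at i=2 ⇒ NO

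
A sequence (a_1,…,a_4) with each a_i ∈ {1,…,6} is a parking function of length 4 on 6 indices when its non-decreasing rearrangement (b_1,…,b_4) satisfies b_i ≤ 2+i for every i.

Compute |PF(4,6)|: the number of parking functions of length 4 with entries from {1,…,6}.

|PF(4,6)| = (7−4)·7^(4−1) = 3×343 = 1029 (Konheim–Weiss)
E.g. (5,3,2,3) → sorted (2,3,3,5): b_i ≤ 2+i ∀i, a PF.

1029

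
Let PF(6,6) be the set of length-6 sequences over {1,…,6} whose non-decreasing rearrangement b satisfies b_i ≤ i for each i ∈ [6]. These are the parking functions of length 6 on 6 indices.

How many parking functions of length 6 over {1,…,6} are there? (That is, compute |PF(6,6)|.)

#PF = (6+1−6)·(6+1)^{6−1} = 1 · 16807 = 16807 [KW]
Example (2,2,3,1,6,5) → sorted (1,2,2,3,5,6): b_i ≤ i ∀i, a PF.

16807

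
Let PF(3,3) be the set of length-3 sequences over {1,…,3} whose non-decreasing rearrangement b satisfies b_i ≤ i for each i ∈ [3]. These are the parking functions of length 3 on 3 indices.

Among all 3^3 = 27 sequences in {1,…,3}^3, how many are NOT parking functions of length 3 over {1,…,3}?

11

#PF = 1·4^2 = 1·16 = 16 (Pollak)
E.g. (1,3,3) → sorted (1,3,3): b_2=3>2, not a PF.
Total 27; non-PF = 27−16 = 11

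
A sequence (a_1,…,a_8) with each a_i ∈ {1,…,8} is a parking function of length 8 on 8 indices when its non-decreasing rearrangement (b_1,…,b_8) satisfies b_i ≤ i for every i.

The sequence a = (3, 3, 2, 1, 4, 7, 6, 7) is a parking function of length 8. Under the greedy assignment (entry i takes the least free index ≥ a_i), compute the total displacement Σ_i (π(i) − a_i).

3

Σπ = 36 ({1..8} each once); Σa = 3+3+2+1+4+7+6+7 = 33; disp = 36−33 = 3.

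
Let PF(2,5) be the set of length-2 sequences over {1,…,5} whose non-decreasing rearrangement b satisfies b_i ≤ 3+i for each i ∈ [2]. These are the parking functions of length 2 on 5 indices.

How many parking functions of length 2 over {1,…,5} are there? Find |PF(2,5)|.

Count = (6−2)·6^(2−1) = 4 · 6 = 24
Check (1,1) → sorted (1,1): b_i ≤ 3+i ∀i, a PF.

24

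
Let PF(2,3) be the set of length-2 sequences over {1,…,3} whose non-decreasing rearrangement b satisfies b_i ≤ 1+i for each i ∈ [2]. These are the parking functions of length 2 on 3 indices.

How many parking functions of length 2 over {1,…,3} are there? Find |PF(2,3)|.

8

#PF = (3−2+1)·(3+1)^(2−1) = 2 · 4 = 8 (Pollak)
E.g. (2,1) → sorted (1,2): b_i ≤ 1+i ∀i, a PF.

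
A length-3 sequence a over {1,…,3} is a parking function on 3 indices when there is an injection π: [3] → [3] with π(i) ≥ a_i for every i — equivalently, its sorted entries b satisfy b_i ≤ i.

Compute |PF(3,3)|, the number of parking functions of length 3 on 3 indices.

16

|PF| = 1·4^2 = 1×16 = 16 (Pollak)
One tuple (2,3,1) → sorted (1,2,3): b_i ≤ i ∀i, a PF.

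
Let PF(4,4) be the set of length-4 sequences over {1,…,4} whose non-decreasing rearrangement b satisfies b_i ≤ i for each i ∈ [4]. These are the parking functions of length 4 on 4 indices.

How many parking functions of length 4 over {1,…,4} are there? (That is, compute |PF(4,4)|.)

125

#PF = (4−4+1)·(4+1)^(4−1) = 1 · 125 = 125 (Pollak)
Check (2,3,4,1) → sorted (1,2,3,4): b_i ≤ i ∀i, a PF.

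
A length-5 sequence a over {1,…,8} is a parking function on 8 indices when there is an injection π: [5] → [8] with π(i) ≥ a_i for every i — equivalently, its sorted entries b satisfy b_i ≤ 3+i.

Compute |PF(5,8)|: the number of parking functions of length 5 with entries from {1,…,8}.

|PF(5,8)| = (8+1−5)·(8+1)^{5−1} = 4·6561 = 26244 (Konheim–Weiss)
E.g. (2,7,5,4,3) → sorted (2,3,4,5,7): b_i ≤ 3+i ∀i, a PF.

26244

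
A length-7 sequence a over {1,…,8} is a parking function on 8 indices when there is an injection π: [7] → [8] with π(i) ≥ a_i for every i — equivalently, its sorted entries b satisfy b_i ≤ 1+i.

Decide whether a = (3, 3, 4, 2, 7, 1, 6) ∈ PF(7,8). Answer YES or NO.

Rearranged: b = (1, 2, 3, 3, 4, 6, 7).
  b_1=1 ≤ 2
  b_2=2 ≤ 3
  b_3=3 ≤ 4
  b_4=3 ≤ 5
  b_5=4 ≤ 6
  b_6=6 ≤ 7
  b_7=7 ≤ 8
All bounds hold ⇒ YES

YES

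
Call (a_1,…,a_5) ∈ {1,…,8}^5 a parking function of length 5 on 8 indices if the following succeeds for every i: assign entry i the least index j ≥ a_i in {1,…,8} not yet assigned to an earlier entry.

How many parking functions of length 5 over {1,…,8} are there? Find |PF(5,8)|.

26244

|PF| = (9−5)·9^(5−1) = 4×6561 = 26244 [KW]
Example (8,2,4,6,3) → sorted (2,3,4,6,8): b_i ≤ 3+i ∀i, a PF.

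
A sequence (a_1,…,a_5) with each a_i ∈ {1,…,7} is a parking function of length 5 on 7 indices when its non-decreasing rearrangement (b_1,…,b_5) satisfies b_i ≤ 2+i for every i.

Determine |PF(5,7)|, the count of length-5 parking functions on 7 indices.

|PF(5,7)| = (7+1−5)·(7+1)^{5−1} = 3×4096 = 12288 [KW]
Check (7,2,6,2,5) → sorted (2,2,5,6,7): b_i ≤ 2+i ∀i, a PF.

12288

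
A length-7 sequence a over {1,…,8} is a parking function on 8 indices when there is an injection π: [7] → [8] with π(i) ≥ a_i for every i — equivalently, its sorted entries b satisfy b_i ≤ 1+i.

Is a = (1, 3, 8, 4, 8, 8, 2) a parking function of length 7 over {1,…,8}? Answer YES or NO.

NO

Sorted: b = (1, 2, 3, 4, 8, 8, 8).
  b_1=1 ≤ 2
  b_2=2 ≤ 3
  b_3=3 ≤ 4
  b_4=4 ≤ 5
  b_5=8 > 6
  fails at i=5 ⇒ NO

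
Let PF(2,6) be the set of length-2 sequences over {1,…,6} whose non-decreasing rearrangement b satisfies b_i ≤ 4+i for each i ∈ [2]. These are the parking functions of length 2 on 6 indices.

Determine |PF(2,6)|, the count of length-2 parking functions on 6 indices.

#PF = (7−2)·7^(2−1) = 5×7 = 35
E.g. (5,6) → sorted (5,6): b_i ≤ 4+i ∀i, a PF.

35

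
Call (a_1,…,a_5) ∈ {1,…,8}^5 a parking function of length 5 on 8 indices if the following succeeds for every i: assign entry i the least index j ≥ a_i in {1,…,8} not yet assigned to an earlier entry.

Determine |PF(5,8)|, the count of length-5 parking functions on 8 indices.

Count = 4·9^4 = 4 · 6561 = 26244 (Konheim–Weiss)
One tuple (2,1,2,6,7) → sorted (1,2,2,6,7): b_i ≤ 3+i ∀i, a PF.

26244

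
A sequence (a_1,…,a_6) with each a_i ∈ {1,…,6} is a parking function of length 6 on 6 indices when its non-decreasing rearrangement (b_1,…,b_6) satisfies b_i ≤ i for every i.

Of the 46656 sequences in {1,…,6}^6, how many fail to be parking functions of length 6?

Count = (6−6+1)·(6+1)^(6−1) = 1×16807 = 16807
Example (3,4,6,5,5,6) → sorted (3,4,5,5,6,6): b_1=3>1, not a PF.
Total 46656; non-PF = 46656−16807 = 29849

29849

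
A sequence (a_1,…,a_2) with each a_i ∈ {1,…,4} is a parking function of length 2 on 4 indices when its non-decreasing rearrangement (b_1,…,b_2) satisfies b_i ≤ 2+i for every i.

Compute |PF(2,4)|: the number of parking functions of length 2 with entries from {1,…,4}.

15

#PF = (4+1−2)·(4+1)^{2−1} = 3·5 = 15 (Pollak)
E.g. (3,4) → sorted (3,4): b_i ≤ 2+i ∀i, a PF.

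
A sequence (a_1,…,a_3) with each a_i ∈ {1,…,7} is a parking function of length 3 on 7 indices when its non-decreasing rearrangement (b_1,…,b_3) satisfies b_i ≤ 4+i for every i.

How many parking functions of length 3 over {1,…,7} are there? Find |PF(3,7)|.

Count = (7−3+1)·(7+1)^(3−1) = 5×64 = 320 [KW]
One tuple (1,1,7) → sorted (1,1,7): b_i ≤ 4+i ∀i, a PF.

320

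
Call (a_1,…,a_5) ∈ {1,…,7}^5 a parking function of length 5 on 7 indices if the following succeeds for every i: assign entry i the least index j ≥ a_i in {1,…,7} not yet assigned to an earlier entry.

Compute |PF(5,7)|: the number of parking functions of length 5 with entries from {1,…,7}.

12288

#PF = (7−5+1)·(7+1)^(5−1) = 3 · 4096 = 12288 (Pollak)
One tuple (2,2,7,6,1) → sorted (1,2,2,6,7): b_i ≤ 2+i ∀i, a PF.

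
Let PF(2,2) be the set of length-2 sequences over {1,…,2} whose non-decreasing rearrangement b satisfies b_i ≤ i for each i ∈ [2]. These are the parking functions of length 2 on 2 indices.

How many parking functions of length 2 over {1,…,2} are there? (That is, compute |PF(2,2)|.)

3

|PF| = 1·3^1 = 1 · 3 = 3
E.g. (2,1) → sorted (1,2): b_i ≤ i ∀i, a PF.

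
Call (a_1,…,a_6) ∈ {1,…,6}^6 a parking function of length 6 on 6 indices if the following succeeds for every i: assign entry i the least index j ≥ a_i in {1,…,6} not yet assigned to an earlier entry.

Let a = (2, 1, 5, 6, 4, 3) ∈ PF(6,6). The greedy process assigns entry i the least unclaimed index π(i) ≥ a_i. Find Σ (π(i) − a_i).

Σπ = 6·7/2 = 21 (π permutes [6]); Σa = 2+1+5+6+4+3 = 21; disp = 21−21 = 0.

0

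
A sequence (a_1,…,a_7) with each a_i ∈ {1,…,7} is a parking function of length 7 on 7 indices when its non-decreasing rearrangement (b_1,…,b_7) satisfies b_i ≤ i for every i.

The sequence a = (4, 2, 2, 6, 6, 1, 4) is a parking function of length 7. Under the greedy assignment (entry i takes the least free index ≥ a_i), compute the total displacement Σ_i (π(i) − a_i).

3

Σπ = 7·8/2 = 28 (π permutes [7]); Σa = 4+2+2+6+6+1+4 = 25; disp = 28−25 = 3.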